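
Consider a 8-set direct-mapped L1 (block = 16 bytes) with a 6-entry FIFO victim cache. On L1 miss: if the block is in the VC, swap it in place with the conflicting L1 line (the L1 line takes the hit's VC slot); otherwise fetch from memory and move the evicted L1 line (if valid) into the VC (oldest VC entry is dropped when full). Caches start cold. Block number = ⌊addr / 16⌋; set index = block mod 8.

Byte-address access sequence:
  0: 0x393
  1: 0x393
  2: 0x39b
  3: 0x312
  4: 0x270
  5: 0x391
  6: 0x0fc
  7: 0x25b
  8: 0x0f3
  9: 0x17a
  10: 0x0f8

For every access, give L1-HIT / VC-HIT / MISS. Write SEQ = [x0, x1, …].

0: 0x393 (blk 57, set 1) → MISS  vc=[]
1: 0x393 (blk 57, set 1) → L1-HIT  vc=[]
2: 0x39b (blk 57, set 1) → L1-HIT  vc=[]
3: 0x312 (blk 49, set 1) → MISS  vc=[57]
4: 0x270 (blk 39, set 7) → MISS  vc=[57]
5: 0x391 (blk 57, set 1) → VC-HIT  vc=[49]
6: 0xfc (blk 15, set 7) → MISS  vc=[49, 39]
7: 0x25b (blk 37, set 5) → MISS  vc=[49, 39]
8: 0xf3 (blk 15, set 7) → L1-HIT  vc=[49, 39]
9: 0x17a (blk 23, set 7) → MISS  vc=[49, 39, 15]
10: 0xf8 (blk 15, set 7) → VC-HIT  vc=[49, 39, 23]

SEQ = [MISS, L1-HIT, L1-HIT, MISS, MISS, VC-HIT, MISS, MISS, L1-HIT, MISS, VC-HIT]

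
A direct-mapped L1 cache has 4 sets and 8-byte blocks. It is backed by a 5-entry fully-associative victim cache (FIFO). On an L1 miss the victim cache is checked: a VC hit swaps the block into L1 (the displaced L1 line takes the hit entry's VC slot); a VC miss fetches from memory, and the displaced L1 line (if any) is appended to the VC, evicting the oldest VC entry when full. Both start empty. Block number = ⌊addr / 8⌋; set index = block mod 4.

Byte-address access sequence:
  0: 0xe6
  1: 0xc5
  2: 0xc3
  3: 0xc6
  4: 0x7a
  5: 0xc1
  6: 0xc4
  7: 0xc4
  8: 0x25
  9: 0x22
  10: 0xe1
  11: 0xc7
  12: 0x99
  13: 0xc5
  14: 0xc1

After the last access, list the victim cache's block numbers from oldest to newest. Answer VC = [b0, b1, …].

#0 0xe6→b28/s0 MISS; vc=[]
#1 0xc5→b24/s0 MISS; vc=[28]
#2 0xc3→b24/s0 L1-HIT; vc=[28]
#3 0xc6→b24/s0 L1-HIT; vc=[28]
#4 0x7a→b15/s3 MISS; vc=[28]
#5 0xc1→b24/s0 L1-HIT; vc=[28]
#6 0xc4→b24/s0 L1-HIT; vc=[28]
#7 0xc4→b24/s0 L1-HIT; vc=[28]
#8 0x25→b4/s0 MISS; vc=[28,24]
#9 0x22→b4/s0 L1-HIT; vc=[28,24]
#10 0xe1→b28/s0 VC-HIT; vc=[4,24]
#11 0xc7→b24/s0 VC-HIT; vc=[4,28]
#12 0x99→b19/s3 MISS; vc=[4,28,15]
#13 0xc5→b24/s0 L1-HIT; vc=[4,28,15]
#14 0xc1→b24/s0 L1-HIT; vc=[4,28,15]

VC = [4, 28, 15]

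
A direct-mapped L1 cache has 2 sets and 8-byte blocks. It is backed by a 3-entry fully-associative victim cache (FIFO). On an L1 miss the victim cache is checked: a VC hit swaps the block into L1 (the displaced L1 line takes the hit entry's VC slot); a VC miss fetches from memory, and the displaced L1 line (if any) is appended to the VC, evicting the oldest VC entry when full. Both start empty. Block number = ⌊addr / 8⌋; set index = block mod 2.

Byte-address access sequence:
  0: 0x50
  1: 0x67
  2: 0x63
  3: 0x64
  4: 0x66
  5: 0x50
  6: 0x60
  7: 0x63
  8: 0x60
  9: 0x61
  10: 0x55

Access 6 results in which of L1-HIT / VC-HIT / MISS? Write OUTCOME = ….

#0 0x50→b10/s0 MISS; vc=[]
#1 0x67→b12/s0 MISS; vc=[10]
#2 0x63→b12/s0 L1-HIT; vc=[10]
#3 0x64→b12/s0 L1-HIT; vc=[10]
#4 0x66→b12/s0 L1-HIT; vc=[10]
#5 0x50→b10/s0 VC-HIT; vc=[12]
#6 0x60→b12/s0 VC-HIT; vc=[10]
#7 0x63→b12/s0 L1-HIT; vc=[10]
#8 0x60→b12/s0 L1-HIT; vc=[10]
#9 0x61→b12/s0 L1-HIT; vc=[10]
#10 0x55→b10/s0 VC-HIT; vc=[12]

OUTCOME = VC-HIT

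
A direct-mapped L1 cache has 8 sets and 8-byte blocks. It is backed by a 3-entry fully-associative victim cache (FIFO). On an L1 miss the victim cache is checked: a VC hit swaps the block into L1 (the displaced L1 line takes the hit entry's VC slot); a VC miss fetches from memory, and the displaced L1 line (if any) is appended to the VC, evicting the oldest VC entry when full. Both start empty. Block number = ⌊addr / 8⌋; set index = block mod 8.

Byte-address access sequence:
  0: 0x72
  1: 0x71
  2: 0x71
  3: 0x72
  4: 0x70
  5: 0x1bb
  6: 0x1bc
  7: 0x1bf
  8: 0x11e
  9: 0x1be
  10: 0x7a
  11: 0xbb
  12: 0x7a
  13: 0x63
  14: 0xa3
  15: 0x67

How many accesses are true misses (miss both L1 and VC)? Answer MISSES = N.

MISSES = 7

  [0] addr=0x72 blk=14 s=6: MISS | VC []
  [1] addr=0x71 blk=14 s=6: L1-HIT | VC []
  [2] addr=0x71 blk=14 s=6: L1-HIT | VC []
  [3] addr=0x72 blk=14 s=6: L1-HIT | VC []
  [4] addr=0x70 blk=14 s=6: L1-HIT | VC []
  [5] addr=0x1bb blk=55 s=7: MISS | VC []
  [6] addr=0x1bc blk=55 s=7: L1-HIT | VC []
  [7] addr=0x1bf blk=55 s=7: L1-HIT | VC []
  [8] addr=0x11e blk=35 s=3: MISS | VC []
  [9] addr=0x1be blk=55 s=7: L1-HIT | VC []
  [10] addr=0x7a blk=15 s=7: MISS | VC [55]
  [11] addr=0xbb blk=23 s=7: MISS | VC [55, 15]
  [12] addr=0x7a blk=15 s=7: VC-HIT | VC [55, 23]
  [13] addr=0x63 blk=12 s=4: MISS | VC [55, 23]
  [14] addr=0xa3 blk=20 s=4: MISS | VC [55, 23, 12]
  [15] addr=0x67 blk=12 s=4: VC-HIT | VC [55, 23, 20]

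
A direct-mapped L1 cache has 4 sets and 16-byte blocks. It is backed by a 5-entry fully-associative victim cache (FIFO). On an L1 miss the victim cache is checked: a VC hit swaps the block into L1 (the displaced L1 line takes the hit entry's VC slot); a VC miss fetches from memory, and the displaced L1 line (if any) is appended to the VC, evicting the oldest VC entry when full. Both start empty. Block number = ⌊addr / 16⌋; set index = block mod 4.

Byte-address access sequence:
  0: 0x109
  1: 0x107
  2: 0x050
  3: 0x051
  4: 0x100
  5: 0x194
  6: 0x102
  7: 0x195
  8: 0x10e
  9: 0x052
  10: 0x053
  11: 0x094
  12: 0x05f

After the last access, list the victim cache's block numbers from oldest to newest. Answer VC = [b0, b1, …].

  [0] addr=0x109 blk=16 s=0: MISS | VC []
  [1] addr=0x107 blk=16 s=0: L1-HIT | VC []
  [2] addr=0x50 blk=5 s=1: MISS | VC []
  [3] addr=0x51 blk=5 s=1: L1-HIT | VC []
  [4] addr=0x100 blk=16 s=0: L1-HIT | VC []
  [5] addr=0x194 blk=25 s=1: MISS | VC [5]
  [6] addr=0x102 blk=16 s=0: L1-HIT | VC [5]
  [7] addr=0x195 blk=25 s=1: L1-HIT | VC [5]
  [8] addr=0x10e blk=16 s=0: L1-HIT | VC [5]
  [9] addr=0x52 blk=5 s=1: VC-HIT | VC [25]
  [10] addr=0x53 blk=5 s=1: L1-HIT | VC [25]
  [11] addr=0x94 blk=9 s=1: MISS | VC [25, 5]
  [12] addr=0x5f blk=5 s=1: VC-HIT | VC [25, 9]

VC = [25, 9]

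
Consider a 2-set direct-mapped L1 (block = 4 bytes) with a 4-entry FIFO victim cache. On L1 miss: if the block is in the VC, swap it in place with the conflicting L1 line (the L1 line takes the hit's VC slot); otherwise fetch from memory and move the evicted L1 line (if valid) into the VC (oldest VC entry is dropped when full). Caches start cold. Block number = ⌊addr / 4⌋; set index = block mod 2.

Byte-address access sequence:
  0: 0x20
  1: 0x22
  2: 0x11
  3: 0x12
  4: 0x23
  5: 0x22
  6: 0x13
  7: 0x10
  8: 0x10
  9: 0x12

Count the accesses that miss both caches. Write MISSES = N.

#0 0x20→b8/s0 MISS; vc=[]
#1 0x22→b8/s0 L1-HIT; vc=[]
#2 0x11→b4/s0 MISS; vc=[8]
#3 0x12→b4/s0 L1-HIT; vc=[8]
#4 0x23→b8/s0 VC-HIT; vc=[4]
#5 0x22→b8/s0 L1-HIT; vc=[4]
#6 0x13→b4/s0 VC-HIT; vc=[8]
#7 0x10→b4/s0 L1-HIT; vc=[8]
#8 0x10→b4/s0 L1-HIT; vc=[8]
#9 0x12→b4/s0 L1-HIT; vc=[8]

MISSES = 2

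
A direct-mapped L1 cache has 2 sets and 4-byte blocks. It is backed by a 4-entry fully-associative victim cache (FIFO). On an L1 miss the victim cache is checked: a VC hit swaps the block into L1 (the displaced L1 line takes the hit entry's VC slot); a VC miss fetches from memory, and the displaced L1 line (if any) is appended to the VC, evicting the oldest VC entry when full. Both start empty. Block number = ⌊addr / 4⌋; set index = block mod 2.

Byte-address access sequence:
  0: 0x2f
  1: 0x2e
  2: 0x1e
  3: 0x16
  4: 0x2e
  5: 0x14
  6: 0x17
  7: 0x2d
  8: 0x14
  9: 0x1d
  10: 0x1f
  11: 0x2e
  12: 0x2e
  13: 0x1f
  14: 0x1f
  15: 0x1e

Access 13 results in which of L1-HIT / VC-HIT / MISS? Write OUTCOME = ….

#0 0x2f→b11/s1 MISS; vc=[]
#1 0x2e→b11/s1 L1-HIT; vc=[]
#2 0x1e→b7/s1 MISS; vc=[11]
#3 0x16→b5/s1 MISS; vc=[11,7]
#4 0x2e→b11/s1 VC-HIT; vc=[5,7]
#5 0x14→b5/s1 VC-HIT; vc=[11,7]
#6 0x17→b5/s1 L1-HIT; vc=[11,7]
#7 0x2d→b11/s1 VC-HIT; vc=[5,7]
#8 0x14→b5/s1 VC-HIT; vc=[11,7]
#9 0x1d→b7/s1 VC-HIT; vc=[11,5]
#10 0x1f→b7/s1 L1-HIT; vc=[11,5]
#11 0x2e→b11/s1 VC-HIT; vc=[7,5]
#12 0x2e→b11/s1 L1-HIT; vc=[7,5]
#13 0x1f→b7/s1 VC-HIT; vc=[11,5]
#14 0x1f→b7/s1 L1-HIT; vc=[11,5]
#15 0x1e→b7/s1 L1-HIT; vc=[11,5]

OUTCOME = VC-HIT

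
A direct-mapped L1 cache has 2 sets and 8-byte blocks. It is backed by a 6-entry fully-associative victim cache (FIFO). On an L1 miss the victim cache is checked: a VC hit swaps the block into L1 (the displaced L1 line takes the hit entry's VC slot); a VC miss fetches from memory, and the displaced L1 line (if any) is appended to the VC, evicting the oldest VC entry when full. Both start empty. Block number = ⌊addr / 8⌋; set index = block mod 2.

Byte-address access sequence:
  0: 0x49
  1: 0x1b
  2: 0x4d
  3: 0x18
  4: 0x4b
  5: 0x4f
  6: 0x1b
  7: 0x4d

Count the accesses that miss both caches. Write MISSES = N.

0: 0x49 (blk 9, set 1) → MISS  vc=[]
1: 0x1b (blk 3, set 1) → MISS  vc=[9]
2: 0x4d (blk 9, set 1) → VC-HIT  vc=[3]
3: 0x18 (blk 3, set 1) → VC-HIT  vc=[9]
4: 0x4b (blk 9, set 1) → VC-HIT  vc=[3]
5: 0x4f (blk 9, set 1) → L1-HIT  vc=[3]
6: 0x1b (blk 3, set 1) → VC-HIT  vc=[9]
7: 0x4d (blk 9, set 1) → VC-HIT  vc=[3]

MISSES = 2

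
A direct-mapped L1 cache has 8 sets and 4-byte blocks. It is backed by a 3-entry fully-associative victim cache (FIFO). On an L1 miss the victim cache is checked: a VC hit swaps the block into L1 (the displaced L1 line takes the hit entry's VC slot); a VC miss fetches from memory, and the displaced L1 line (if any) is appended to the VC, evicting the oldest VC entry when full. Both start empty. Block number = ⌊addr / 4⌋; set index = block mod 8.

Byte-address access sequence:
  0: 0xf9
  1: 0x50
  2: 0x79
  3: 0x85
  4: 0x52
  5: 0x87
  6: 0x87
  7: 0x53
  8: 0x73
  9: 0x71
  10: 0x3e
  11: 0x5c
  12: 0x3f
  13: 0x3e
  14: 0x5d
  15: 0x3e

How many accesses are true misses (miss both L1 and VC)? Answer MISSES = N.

#0 0xf9→b62/s6 MISS; vc=[]
#1 0x50→b20/s4 MISS; vc=[]
#2 0x79→b30/s6 MISS; vc=[62]
#3 0x85→b33/s1 MISS; vc=[62]
#4 0x52→b20/s4 L1-HIT; vc=[62]
#5 0x87→b33/s1 L1-HIT; vc=[62]
#6 0x87→b33/s1 L1-HIT; vc=[62]
#7 0x53→b20/s4 L1-HIT; vc=[62]
#8 0x73→b28/s4 MISS; vc=[62,20]
#9 0x71→b28/s4 L1-HIT; vc=[62,20]
#10 0x3e→b15/s7 MISS; vc=[62,20]
#11 0x5c→b23/s7 MISS; vc=[62,20,15]
#12 0x3f→b15/s7 VC-HIT; vc=[62,20,23]
#13 0x3e→b15/s7 L1-HIT; vc=[62,20,23]
#14 0x5d→b23/s7 VC-HIT; vc=[62,20,15]
#15 0x3e→b15/s7 VC-HIT; vc=[62,20,23]

MISSES = 7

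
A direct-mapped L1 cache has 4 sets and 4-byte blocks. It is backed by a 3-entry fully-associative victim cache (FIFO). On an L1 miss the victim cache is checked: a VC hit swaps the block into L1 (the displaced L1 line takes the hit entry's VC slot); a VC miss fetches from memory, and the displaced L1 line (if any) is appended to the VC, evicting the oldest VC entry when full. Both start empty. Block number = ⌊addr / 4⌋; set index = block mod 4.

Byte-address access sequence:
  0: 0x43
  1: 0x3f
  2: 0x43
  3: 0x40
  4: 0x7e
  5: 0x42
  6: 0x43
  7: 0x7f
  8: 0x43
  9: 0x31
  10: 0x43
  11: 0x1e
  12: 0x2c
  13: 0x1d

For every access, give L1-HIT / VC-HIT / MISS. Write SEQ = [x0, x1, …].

SEQ = [MISS, MISS, L1-HIT, L1-HIT, MISS, L1-HIT, L1-HIT, L1-HIT, L1-HIT, MISS, VC-HIT, MISS, MISS, VC-HIT]

#0 0x43→b16/s0 MISS; vc=[]
#1 0x3f→b15/s3 MISS; vc=[]
#2 0x43→b16/s0 L1-HIT; vc=[]
#3 0x40→b16/s0 L1-HIT; vc=[]
#4 0x7e→b31/s3 MISS; vc=[15]
#5 0x42→b16/s0 L1-HIT; vc=[15]
#6 0x43→b16/s0 L1-HIT; vc=[15]
#7 0x7f→b31/s3 L1-HIT; vc=[15]
#8 0x43→b16/s0 L1-HIT; vc=[15]
#9 0x31→b12/s0 MISS; vc=[15,16]
#10 0x43→b16/s0 VC-HIT; vc=[15,12]
#11 0x1e→b7/s3 MISS; vc=[15,12,31]
#12 0x2c→b11/s3 MISS; vc=[12,31,7]
#13 0x1d→b7/s3 VC-HIT; vc=[12,31,11]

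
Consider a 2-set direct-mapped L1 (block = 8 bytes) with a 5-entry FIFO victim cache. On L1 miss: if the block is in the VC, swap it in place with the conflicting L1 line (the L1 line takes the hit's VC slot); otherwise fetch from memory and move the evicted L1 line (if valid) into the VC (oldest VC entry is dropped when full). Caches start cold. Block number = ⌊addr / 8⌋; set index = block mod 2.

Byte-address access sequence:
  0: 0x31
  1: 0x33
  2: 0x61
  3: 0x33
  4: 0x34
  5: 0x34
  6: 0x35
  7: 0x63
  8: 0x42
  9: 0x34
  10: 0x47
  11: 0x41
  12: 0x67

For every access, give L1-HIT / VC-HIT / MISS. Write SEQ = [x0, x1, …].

0: 0x31 (blk 6, set 0) → MISS  vc=[]
1: 0x33 (blk 6, set 0) → L1-HIT  vc=[]
2: 0x61 (blk 12, set 0) → MISS  vc=[6]
3: 0x33 (blk 6, set 0) → VC-HIT  vc=[12]
4: 0x34 (blk 6, set 0) → L1-HIT  vc=[12]
5: 0x34 (blk 6, set 0) → L1-HIT  vc=[12]
6: 0x35 (blk 6, set 0) → L1-HIT  vc=[12]
7: 0x63 (blk 12, set 0) → VC-HIT  vc=[6]
8: 0x42 (blk 8, set 0) → MISS  vc=[6, 12]
9: 0x34 (blk 6, set 0) → VC-HIT  vc=[8, 12]
10: 0x47 (blk 8, set 0) → VC-HIT  vc=[6, 12]
11: 0x41 (blk 8, set 0) → L1-HIT  vc=[6, 12]
12: 0x67 (blk 12, set 0) → VC-HIT  vc=[6, 8]

SEQ = [MISS, L1-HIT, MISS, VC-HIT, L1-HIT, L1-HIT, L1-HIT, VC-HIT, MISS, VC-HIT, VC-HIT, L1-HIT, VC-HIT]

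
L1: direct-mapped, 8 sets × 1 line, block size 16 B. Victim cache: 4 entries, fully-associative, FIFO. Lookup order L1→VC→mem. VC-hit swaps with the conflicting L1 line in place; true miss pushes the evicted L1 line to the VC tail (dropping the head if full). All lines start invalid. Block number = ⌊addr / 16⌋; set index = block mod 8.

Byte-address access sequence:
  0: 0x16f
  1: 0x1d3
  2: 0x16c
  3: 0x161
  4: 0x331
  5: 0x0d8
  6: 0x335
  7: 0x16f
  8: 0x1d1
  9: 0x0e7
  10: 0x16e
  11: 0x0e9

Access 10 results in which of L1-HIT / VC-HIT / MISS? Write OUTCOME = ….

OUTCOME = VC-HIT

0: 0x16f (blk 22, set 6) → MISS  vc=[]
1: 0x1d3 (blk 29, set 5) → MISS  vc=[]
2: 0x16c (blk 22, set 6) → L1-HIT  vc=[]
3: 0x161 (blk 22, set 6) → L1-HIT  vc=[]
4: 0x331 (blk 51, set 3) → MISS  vc=[]
5: 0xd8 (blk 13, set 5) → MISS  vc=[29]
6: 0x335 (blk 51, set 3) → L1-HIT  vc=[29]
7: 0x16f (blk 22, set 6) → L1-HIT  vc=[29]
8: 0x1d1 (blk 29, set 5) → VC-HIT  vc=[13]
9: 0xe7 (blk 14, set 6) → MISS  vc=[13, 22]
10: 0x16e (blk 22, set 6) → VC-HIT  vc=[13, 14]
11: 0xe9 (blk 14, set 6) → VC-HIT  vc=[13, 22]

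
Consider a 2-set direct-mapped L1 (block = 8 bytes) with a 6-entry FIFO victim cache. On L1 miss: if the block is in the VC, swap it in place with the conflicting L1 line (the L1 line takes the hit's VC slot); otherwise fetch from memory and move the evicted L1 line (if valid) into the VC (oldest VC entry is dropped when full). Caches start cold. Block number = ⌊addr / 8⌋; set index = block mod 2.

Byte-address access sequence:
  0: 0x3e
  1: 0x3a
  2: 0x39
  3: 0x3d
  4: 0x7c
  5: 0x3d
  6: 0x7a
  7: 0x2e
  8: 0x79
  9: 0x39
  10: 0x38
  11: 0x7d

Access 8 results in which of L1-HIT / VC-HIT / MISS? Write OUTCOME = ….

OUTCOME = VC-HIT

#0 0x3e→b7/s1 MISS; vc=[]
#1 0x3a→b7/s1 L1-HIT; vc=[]
#2 0x39→b7/s1 L1-HIT; vc=[]
#3 0x3d→b7/s1 L1-HIT; vc=[]
#4 0x7c→b15/s1 MISS; vc=[7]
#5 0x3d→b7/s1 VC-HIT; vc=[15]
#6 0x7a→b15/s1 VC-HIT; vc=[7]
#7 0x2e→b5/s1 MISS; vc=[7,15]
#8 0x79→b15/s1 VC-HIT; vc=[7,5]
#9 0x39→b7/s1 VC-HIT; vc=[15,5]
#10 0x38→b7/s1 L1-HIT; vc=[15,5]
#11 0x7d→b15/s1 VC-HIT; vc=[7,5]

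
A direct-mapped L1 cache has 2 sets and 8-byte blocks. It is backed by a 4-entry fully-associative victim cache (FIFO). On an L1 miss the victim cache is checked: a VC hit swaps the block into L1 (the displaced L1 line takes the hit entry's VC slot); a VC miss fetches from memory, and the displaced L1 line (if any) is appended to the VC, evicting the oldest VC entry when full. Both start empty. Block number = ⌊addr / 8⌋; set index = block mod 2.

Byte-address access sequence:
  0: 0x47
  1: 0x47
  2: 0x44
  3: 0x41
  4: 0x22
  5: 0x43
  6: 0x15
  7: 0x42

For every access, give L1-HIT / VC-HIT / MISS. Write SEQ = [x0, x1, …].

SEQ = [MISS, L1-HIT, L1-HIT, L1-HIT, MISS, VC-HIT, MISS, VC-HIT]

#0 0x47→b8/s0 MISS; vc=[]
#1 0x47→b8/s0 L1-HIT; vc=[]
#2 0x44→b8/s0 L1-HIT; vc=[]
#3 0x41→b8/s0 L1-HIT; vc=[]
#4 0x22→b4/s0 MISS; vc=[8]
#5 0x43→b8/s0 VC-HIT; vc=[4]
#6 0x15→b2/s0 MISS; vc=[4,8]
#7 0x42→b8/s0 VC-HIT; vc=[4,2]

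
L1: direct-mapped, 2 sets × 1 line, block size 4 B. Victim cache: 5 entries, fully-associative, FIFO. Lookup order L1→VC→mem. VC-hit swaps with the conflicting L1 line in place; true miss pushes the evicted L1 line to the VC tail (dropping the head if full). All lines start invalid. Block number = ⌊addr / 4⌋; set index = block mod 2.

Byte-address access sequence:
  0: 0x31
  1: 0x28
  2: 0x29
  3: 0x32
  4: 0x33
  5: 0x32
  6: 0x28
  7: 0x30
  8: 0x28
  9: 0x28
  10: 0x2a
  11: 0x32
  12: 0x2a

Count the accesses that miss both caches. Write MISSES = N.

#0 0x31→b12/s0 MISS; vc=[]
#1 0x28→b10/s0 MISS; vc=[12]
#2 0x29→b10/s0 L1-HIT; vc=[12]
#3 0x32→b12/s0 VC-HIT; vc=[10]
#4 0x33→b12/s0 L1-HIT; vc=[10]
#5 0x32→b12/s0 L1-HIT; vc=[10]
#6 0x28→b10/s0 VC-HIT; vc=[12]
#7 0x30→b12/s0 VC-HIT; vc=[10]
#8 0x28→b10/s0 VC-HIT; vc=[12]
#9 0x28→b10/s0 L1-HIT; vc=[12]
#10 0x2a→b10/s0 L1-HIT; vc=[12]
#11 0x32→b12/s0 VC-HIT; vc=[10]
#12 0x2a→b10/s0 VC-HIT; vc=[12]

MISSES = 2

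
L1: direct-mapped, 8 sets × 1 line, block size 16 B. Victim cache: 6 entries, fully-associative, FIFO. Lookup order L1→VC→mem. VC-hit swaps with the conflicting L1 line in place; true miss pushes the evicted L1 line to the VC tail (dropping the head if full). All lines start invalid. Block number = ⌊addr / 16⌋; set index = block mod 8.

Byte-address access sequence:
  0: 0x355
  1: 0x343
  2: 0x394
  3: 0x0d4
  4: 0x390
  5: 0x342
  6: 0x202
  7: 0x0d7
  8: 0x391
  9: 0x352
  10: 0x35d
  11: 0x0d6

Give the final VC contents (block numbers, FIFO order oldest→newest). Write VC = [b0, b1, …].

VC = [53]

0: 0x355 (blk 53, set 5) → MISS  vc=[]
1: 0x343 (blk 52, set 4) → MISS  vc=[]
2: 0x394 (blk 57, set 1) → MISS  vc=[]
3: 0xd4 (blk 13, set 5) → MISS  vc=[53]
4: 0x390 (blk 57, set 1) → L1-HIT  vc=[53]
5: 0x342 (blk 52, set 4) → L1-HIT  vc=[53]
6: 0x202 (blk 32, set 0) → MISS  vc=[53]
7: 0xd7 (blk 13, set 5) → L1-HIT  vc=[53]
8: 0x391 (blk 57, set 1) → L1-HIT  vc=[53]
9: 0x352 (blk 53, set 5) → VC-HIT  vc=[13]
10: 0x35d (blk 53, set 5) → L1-HIT  vc=[13]
11: 0xd6 (blk 13, set 5) → VC-HIT  vc=[53]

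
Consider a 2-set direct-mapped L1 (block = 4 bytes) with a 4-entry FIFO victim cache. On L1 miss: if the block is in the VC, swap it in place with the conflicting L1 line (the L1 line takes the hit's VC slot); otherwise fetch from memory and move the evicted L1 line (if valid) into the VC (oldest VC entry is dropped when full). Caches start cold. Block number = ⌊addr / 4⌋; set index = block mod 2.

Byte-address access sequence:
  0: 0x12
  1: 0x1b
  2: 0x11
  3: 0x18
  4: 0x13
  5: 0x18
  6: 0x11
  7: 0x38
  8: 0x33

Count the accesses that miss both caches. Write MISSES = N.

#0 0x12→b4/s0 MISS; vc=[]
#1 0x1b→b6/s0 MISS; vc=[4]
#2 0x11→b4/s0 VC-HIT; vc=[6]
#3 0x18→b6/s0 VC-HIT; vc=[4]
#4 0x13→b4/s0 VC-HIT; vc=[6]
#5 0x18→b6/s0 VC-HIT; vc=[4]
#6 0x11→b4/s0 VC-HIT; vc=[6]
#7 0x38→b14/s0 MISS; vc=[6,4]
#8 0x33→b12/s0 MISS; vc=[6,4,14]

MISSES = 4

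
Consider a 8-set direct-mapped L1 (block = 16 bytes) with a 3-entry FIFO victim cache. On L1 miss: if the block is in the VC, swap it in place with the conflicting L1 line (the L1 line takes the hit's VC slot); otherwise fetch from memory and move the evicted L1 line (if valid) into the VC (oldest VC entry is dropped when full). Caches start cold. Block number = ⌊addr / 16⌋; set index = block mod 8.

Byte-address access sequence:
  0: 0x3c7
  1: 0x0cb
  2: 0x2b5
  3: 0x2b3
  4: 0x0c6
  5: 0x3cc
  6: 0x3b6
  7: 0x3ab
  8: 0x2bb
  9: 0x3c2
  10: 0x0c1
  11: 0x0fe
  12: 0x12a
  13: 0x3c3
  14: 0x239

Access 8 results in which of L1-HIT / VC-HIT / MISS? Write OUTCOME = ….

OUTCOME = VC-HIT

  [0] addr=0x3c7 blk=60 s=4: MISS | VC []
  [1] addr=0xcb blk=12 s=4: MISS | VC [60]
  [2] addr=0x2b5 blk=43 s=3: MISS | VC [60]
  [3] addr=0x2b3 blk=43 s=3: L1-HIT | VC [60]
  [4] addr=0xc6 blk=12 s=4: L1-HIT | VC [60]
  [5] addr=0x3cc blk=60 s=4: VC-HIT | VC [12]
  [6] addr=0x3b6 blk=59 s=3: MISS | VC [12, 43]
  [7] addr=0x3ab blk=58 s=2: MISS | VC [12, 43]
  [8] addr=0x2bb blk=43 s=3: VC-HIT | VC [12, 59]
  [9] addr=0x3c2 blk=60 s=4: L1-HIT | VC [12, 59]
  [10] addr=0xc1 blk=12 s=4: VC-HIT | VC [60, 59]
  [11] addr=0xfe blk=15 s=7: MISS | VC [60, 59]
  [12] addr=0x12a blk=18 s=2: MISS | VC [60, 59, 58]
  [13] addr=0x3c3 blk=60 s=4: VC-HIT | VC [12, 59, 58]
  [14] addr=0x239 blk=35 s=3: MISS | VC [59, 58, 43]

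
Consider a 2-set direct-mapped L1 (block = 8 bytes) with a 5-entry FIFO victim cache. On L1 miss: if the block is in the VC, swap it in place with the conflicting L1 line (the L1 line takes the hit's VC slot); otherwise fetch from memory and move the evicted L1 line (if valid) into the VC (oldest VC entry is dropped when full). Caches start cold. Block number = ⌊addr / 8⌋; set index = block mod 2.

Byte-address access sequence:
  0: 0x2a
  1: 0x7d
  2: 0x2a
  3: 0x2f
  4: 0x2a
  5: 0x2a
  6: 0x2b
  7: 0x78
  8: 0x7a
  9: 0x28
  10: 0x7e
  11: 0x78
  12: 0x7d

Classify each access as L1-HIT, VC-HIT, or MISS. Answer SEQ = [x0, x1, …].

SEQ = [MISS, MISS, VC-HIT, L1-HIT, L1-HIT, L1-HIT, L1-HIT, VC-HIT, L1-HIT, VC-HIT, VC-HIT, L1-HIT, L1-HIT]

0: 0x2a (blk 5, set 1) → MISS  vc=[]
1: 0x7d (blk 15, set 1) → MISS  vc=[5]
2: 0x2a (blk 5, set 1) → VC-HIT  vc=[15]
3: 0x2f (blk 5, set 1) → L1-HIT  vc=[15]
4: 0x2a (blk 5, set 1) → L1-HIT  vc=[15]
5: 0x2a (blk 5, set 1) → L1-HIT  vc=[15]
6: 0x2b (blk 5, set 1) → L1-HIT  vc=[15]
7: 0x78 (blk 15, set 1) → VC-HIT  vc=[5]
8: 0x7a (blk 15, set 1) → L1-HIT  vc=[5]
9: 0x28 (blk 5, set 1) → VC-HIT  vc=[15]
10: 0x7e (blk 15, set 1) → VC-HIT  vc=[5]
11: 0x78 (blk 15, set 1) → L1-HIT  vc=[5]
12: 0x7d (blk 15, set 1) → L1-HIT  vc=[5]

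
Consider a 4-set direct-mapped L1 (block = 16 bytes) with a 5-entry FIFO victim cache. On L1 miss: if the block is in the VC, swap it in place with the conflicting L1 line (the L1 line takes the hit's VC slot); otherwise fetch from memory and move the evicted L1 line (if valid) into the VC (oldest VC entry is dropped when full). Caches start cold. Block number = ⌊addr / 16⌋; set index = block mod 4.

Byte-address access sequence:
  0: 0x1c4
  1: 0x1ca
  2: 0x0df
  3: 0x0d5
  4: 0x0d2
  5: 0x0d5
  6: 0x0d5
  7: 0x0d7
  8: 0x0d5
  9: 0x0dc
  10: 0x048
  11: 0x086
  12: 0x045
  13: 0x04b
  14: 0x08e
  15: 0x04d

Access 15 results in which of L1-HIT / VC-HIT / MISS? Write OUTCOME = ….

OUTCOME = VC-HIT

#0 0x1c4→b28/s0 MISS; vc=[]
#1 0x1ca→b28/s0 L1-HIT; vc=[]
#2 0xdf→b13/s1 MISS; vc=[]
#3 0xd5→b13/s1 L1-HIT; vc=[]
#4 0xd2→b13/s1 L1-HIT; vc=[]
#5 0xd5→b13/s1 L1-HIT; vc=[]
#6 0xd5→b13/s1 L1-HIT; vc=[]
#7 0xd7→b13/s1 L1-HIT; vc=[]
#8 0xd5→b13/s1 L1-HIT; vc=[]
#9 0xdc→b13/s1 L1-HIT; vc=[]
#10 0x48→b4/s0 MISS; vc=[28]
#11 0x86→b8/s0 MISS; vc=[28,4]
#12 0x45→b4/s0 VC-HIT; vc=[28,8]
#13 0x4b→b4/s0 L1-HIT; vc=[28,8]
#14 0x8e→b8/s0 VC-HIT; vc=[28,4]
#15 0x4d→b4/s0 VC-HIT; vc=[28,8]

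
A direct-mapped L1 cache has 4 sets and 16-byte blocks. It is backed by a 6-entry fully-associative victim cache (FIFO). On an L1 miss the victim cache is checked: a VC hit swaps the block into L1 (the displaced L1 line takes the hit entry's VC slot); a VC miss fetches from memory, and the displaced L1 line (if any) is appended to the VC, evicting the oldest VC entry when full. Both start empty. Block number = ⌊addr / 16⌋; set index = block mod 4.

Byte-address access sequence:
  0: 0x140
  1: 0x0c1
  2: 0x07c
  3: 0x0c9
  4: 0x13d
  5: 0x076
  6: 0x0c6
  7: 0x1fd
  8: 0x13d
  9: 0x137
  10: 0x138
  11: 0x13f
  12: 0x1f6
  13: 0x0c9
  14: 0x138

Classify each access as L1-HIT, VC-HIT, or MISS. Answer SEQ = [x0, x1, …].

SEQ = [MISS, MISS, MISS, L1-HIT, MISS, VC-HIT, L1-HIT, MISS, VC-HIT, L1-HIT, L1-HIT, L1-HIT, VC-HIT, L1-HIT, VC-HIT]

  [0] addr=0x140 blk=20 s=0: MISS | VC []
  [1] addr=0xc1 blk=12 s=0: MISS | VC [20]
  [2] addr=0x7c blk=7 s=3: MISS | VC [20]
  [3] addr=0xc9 blk=12 s=0: L1-HIT | VC [20]
  [4] addr=0x13d blk=19 s=3: MISS | VC [20, 7]
  [5] addr=0x76 blk=7 s=3: VC-HIT | VC [20, 19]
  [6] addr=0xc6 blk=12 s=0: L1-HIT | VC [20, 19]
  [7] addr=0x1fd blk=31 s=3: MISS | VC [20, 19, 7]
  [8] addr=0x13d blk=19 s=3: VC-HIT | VC [20, 31, 7]
  [9] addr=0x137 blk=19 s=3: L1-HIT | VC [20, 31, 7]
  [10] addr=0x138 blk=19 s=3: L1-HIT | VC [20, 31, 7]
  [11] addr=0x13f blk=19 s=3: L1-HIT | VC [20, 31, 7]
  [12] addr=0x1f6 blk=31 s=3: VC-HIT | VC [20, 19, 7]
  [13] addr=0xc9 blk=12 s=0: L1-HIT | VC [20, 19, 7]
  [14] addr=0x138 blk=19 s=3: VC-HIT | VC [20, 31, 7]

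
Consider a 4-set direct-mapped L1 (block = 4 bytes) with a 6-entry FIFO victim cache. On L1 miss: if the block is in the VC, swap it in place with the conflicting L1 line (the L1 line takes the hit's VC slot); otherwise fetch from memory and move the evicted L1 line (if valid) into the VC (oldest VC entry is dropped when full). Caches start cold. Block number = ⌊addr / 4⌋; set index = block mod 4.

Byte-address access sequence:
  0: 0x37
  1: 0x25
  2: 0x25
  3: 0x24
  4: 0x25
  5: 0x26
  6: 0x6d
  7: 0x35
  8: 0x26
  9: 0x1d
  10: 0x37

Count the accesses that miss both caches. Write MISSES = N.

0: 0x37 (blk 13, set 1) → MISS  vc=[]
1: 0x25 (blk 9, set 1) → MISS  vc=[13]
2: 0x25 (blk 9, set 1) → L1-HIT  vc=[13]
3: 0x24 (blk 9, set 1) → L1-HIT  vc=[13]
4: 0x25 (blk 9, set 1) → L1-HIT  vc=[13]
5: 0x26 (blk 9, set 1) → L1-HIT  vc=[13]
6: 0x6d (blk 27, set 3) → MISS  vc=[13]
7: 0x35 (blk 13, set 1) → VC-HIT  vc=[9]
8: 0x26 (blk 9, set 1) → VC-HIT  vc=[13]
9: 0x1d (blk 7, set 3) → MISS  vc=[13, 27]
10: 0x37 (blk 13, set 1) → VC-HIT  vc=[9, 27]

MISSES = 4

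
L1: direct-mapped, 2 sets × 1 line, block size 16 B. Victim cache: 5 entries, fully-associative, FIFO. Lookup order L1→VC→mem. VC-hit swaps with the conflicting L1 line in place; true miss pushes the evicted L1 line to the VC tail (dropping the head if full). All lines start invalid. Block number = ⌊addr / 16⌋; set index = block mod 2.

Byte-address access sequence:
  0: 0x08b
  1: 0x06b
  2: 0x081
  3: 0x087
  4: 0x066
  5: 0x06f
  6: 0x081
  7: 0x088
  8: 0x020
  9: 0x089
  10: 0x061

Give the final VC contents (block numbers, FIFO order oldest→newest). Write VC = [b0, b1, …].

0: 0x8b (blk 8, set 0) → MISS  vc=[]
1: 0x6b (blk 6, set 0) → MISS  vc=[8]
2: 0x81 (blk 8, set 0) → VC-HIT  vc=[6]
3: 0x87 (blk 8, set 0) → L1-HIT  vc=[6]
4: 0x66 (blk 6, set 0) → VC-HIT  vc=[8]
5: 0x6f (blk 6, set 0) → L1-HIT  vc=[8]
6: 0x81 (blk 8, set 0) → VC-HIT  vc=[6]
7: 0x88 (blk 8, set 0) → L1-HIT  vc=[6]
8: 0x20 (blk 2, set 0) → MISS  vc=[6, 8]
9: 0x89 (blk 8, set 0) → VC-HIT  vc=[6, 2]
10: 0x61 (blk 6, set 0) → VC-HIT  vc=[8, 2]

VC = [8, 2]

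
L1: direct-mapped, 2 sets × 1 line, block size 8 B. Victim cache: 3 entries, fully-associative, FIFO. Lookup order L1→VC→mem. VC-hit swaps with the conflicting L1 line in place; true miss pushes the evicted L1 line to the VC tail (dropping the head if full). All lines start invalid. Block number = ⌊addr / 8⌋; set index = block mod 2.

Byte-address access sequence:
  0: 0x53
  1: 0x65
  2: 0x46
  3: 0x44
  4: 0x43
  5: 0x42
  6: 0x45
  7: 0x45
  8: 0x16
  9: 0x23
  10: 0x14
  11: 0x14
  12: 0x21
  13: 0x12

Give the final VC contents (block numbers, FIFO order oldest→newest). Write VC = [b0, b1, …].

#0 0x53→b10/s0 MISS; vc=[]
#1 0x65→b12/s0 MISS; vc=[10]
#2 0x46→b8/s0 MISS; vc=[10,12]
#3 0x44→b8/s0 L1-HIT; vc=[10,12]
#4 0x43→b8/s0 L1-HIT; vc=[10,12]
#5 0x42→b8/s0 L1-HIT; vc=[10,12]
#6 0x45→b8/s0 L1-HIT; vc=[10,12]
#7 0x45→b8/s0 L1-HIT; vc=[10,12]
#8 0x16→b2/s0 MISS; vc=[10,12,8]
#9 0x23→b4/s0 MISS; vc=[12,8,2]
#10 0x14→b2/s0 VC-HIT; vc=[12,8,4]
#11 0x14→b2/s0 L1-HIT; vc=[12,8,4]
#12 0x21→b4/s0 VC-HIT; vc=[12,8,2]
#13 0x12→b2/s0 VC-HIT; vc=[12,8,4]

VC = [12, 8, 4]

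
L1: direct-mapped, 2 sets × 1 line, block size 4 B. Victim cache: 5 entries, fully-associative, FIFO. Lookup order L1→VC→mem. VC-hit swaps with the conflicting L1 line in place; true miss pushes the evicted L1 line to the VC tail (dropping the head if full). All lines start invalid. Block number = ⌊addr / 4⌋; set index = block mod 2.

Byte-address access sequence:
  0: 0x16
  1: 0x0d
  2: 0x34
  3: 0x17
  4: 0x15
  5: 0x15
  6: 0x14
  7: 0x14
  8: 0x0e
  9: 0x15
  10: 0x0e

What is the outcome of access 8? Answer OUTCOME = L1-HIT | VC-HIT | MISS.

  [0] addr=0x16 blk=5 s=1: MISS | VC []
  [1] addr=0xd blk=3 s=1: MISS | VC [5]
  [2] addr=0x34 blk=13 s=1: MISS | VC [5, 3]
  [3] addr=0x17 blk=5 s=1: VC-HIT | VC [13, 3]
  [4] addr=0x15 blk=5 s=1: L1-HIT | VC [13, 3]
  [5] addr=0x15 blk=5 s=1: L1-HIT | VC [13, 3]
  [6] addr=0x14 blk=5 s=1: L1-HIT | VC [13, 3]
  [7] addr=0x14 blk=5 s=1: L1-HIT | VC [13, 3]
  [8] addr=0xe blk=3 s=1: VC-HIT | VC [13, 5]
  [9] addr=0x15 blk=5 s=1: VC-HIT | VC [13, 3]
  [10] addr=0xe blk=3 s=1: VC-HIT | VC [13, 5]

OUTCOME = VC-HIT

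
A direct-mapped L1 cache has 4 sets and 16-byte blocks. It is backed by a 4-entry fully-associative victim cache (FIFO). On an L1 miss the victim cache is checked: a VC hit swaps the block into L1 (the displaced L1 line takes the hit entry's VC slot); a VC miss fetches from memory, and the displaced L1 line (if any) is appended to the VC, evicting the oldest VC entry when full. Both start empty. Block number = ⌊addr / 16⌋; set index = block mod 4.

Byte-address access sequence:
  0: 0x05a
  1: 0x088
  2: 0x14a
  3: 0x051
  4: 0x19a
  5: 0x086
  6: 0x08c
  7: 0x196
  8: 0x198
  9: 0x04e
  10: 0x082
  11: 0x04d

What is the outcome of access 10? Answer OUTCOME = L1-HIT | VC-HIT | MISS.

OUTCOME = VC-HIT

#0 0x5a→b5/s1 MISS; vc=[]
#1 0x88→b8/s0 MISS; vc=[]
#2 0x14a→b20/s0 MISS; vc=[8]
#3 0x51→b5/s1 L1-HIT; vc=[8]
#4 0x19a→b25/s1 MISS; vc=[8,5]
#5 0x86→b8/s0 VC-HIT; vc=[20,5]
#6 0x8c→b8/s0 L1-HIT; vc=[20,5]
#7 0x196→b25/s1 L1-HIT; vc=[20,5]
#8 0x198→b25/s1 L1-HIT; vc=[20,5]
#9 0x4e→b4/s0 MISS; vc=[20,5,8]
#10 0x82→b8/s0 VC-HIT; vc=[20,5,4]
#11 0x4d→b4/s0 VC-HIT; vc=[20,5,8]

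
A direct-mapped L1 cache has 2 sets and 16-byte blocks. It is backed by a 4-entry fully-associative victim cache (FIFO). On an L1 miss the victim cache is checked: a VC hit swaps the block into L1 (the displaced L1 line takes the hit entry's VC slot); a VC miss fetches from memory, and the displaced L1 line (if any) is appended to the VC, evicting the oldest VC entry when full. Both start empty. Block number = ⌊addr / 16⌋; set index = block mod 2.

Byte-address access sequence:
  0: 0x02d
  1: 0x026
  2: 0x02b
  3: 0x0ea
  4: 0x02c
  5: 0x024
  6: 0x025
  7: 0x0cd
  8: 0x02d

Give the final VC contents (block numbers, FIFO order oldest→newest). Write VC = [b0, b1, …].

VC = [14, 12]

  [0] addr=0x2d blk=2 s=0: MISS | VC []
  [1] addr=0x26 blk=2 s=0: L1-HIT | VC []
  [2] addr=0x2b blk=2 s=0: L1-HIT | VC []
  [3] addr=0xea blk=14 s=0: MISS | VC [2]
  [4] addr=0x2c blk=2 s=0: VC-HIT | VC [14]
  [5] addr=0x24 blk=2 s=0: L1-HIT | VC [14]
  [6] addr=0x25 blk=2 s=0: L1-HIT | VC [14]
  [7] addr=0xcd blk=12 s=0: MISS | VC [14, 2]
  [8] addr=0x2d blk=2 s=0: VC-HIT | VC [14, 12]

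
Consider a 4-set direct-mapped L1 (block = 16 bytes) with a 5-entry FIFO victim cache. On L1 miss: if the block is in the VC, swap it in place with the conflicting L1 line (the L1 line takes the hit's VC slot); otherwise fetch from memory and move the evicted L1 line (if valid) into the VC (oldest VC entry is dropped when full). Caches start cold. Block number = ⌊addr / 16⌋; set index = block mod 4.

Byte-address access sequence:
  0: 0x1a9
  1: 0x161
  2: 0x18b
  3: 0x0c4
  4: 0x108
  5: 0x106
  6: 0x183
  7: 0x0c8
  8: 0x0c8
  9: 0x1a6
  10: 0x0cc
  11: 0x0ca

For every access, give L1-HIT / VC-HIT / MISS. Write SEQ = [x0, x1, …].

0: 0x1a9 (blk 26, set 2) → MISS  vc=[]
1: 0x161 (blk 22, set 2) → MISS  vc=[26]
2: 0x18b (blk 24, set 0) → MISS  vc=[26]
3: 0xc4 (blk 12, set 0) → MISS  vc=[26, 24]
4: 0x108 (blk 16, set 0) → MISS  vc=[26, 24, 12]
5: 0x106 (blk 16, set 0) → L1-HIT  vc=[26, 24, 12]
6: 0x183 (blk 24, set 0) → VC-HIT  vc=[26, 16, 12]
7: 0xc8 (blk 12, set 0) → VC-HIT  vc=[26, 16, 24]
8: 0xc8 (blk 12, set 0) → L1-HIT  vc=[26, 16, 24]
9: 0x1a6 (blk 26, set 2) → VC-HIT  vc=[22, 16, 24]
10: 0xcc (blk 12, set 0) → L1-HIT  vc=[22, 16, 24]
11: 0xca (blk 12, set 0) → L1-HIT  vc=[22, 16, 24]

SEQ = [MISS, MISS, MISS, MISS, MISS, L1-HIT, VC-HIT, VC-HIT, L1-HIT, VC-HIT, L1-HIT, L1-HIT]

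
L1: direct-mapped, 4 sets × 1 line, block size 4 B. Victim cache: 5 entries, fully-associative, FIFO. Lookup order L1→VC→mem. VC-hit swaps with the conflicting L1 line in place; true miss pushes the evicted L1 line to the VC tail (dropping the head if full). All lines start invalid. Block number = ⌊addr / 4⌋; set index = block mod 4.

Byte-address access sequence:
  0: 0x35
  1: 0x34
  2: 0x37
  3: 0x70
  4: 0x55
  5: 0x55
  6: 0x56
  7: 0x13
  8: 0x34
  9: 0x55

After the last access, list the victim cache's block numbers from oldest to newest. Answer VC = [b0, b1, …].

#0 0x35→b13/s1 MISS; vc=[]
#1 0x34→b13/s1 L1-HIT; vc=[]
#2 0x37→b13/s1 L1-HIT; vc=[]
#3 0x70→b28/s0 MISS; vc=[]
#4 0x55→b21/s1 MISS; vc=[13]
#5 0x55→b21/s1 L1-HIT; vc=[13]
#6 0x56→b21/s1 L1-HIT; vc=[13]
#7 0x13→b4/s0 MISS; vc=[13,28]
#8 0x34→b13/s1 VC-HIT; vc=[21,28]
#9 0x55→b21/s1 VC-HIT; vc=[13,28]

VC = [13, 28]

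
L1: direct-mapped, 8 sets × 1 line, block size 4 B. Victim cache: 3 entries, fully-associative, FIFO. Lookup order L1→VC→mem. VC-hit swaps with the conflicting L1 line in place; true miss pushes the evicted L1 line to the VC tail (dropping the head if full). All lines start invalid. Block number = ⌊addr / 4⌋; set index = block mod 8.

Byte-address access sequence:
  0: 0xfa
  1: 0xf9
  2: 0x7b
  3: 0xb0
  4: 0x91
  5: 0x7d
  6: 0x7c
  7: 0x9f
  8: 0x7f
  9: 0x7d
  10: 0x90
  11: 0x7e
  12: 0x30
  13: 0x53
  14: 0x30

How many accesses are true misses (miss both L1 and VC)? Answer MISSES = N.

0: 0xfa (blk 62, set 6) → MISS  vc=[]
1: 0xf9 (blk 62, set 6) → L1-HIT  vc=[]
2: 0x7b (blk 30, set 6) → MISS  vc=[62]
3: 0xb0 (blk 44, set 4) → MISS  vc=[62]
4: 0x91 (blk 36, set 4) → MISS  vc=[62, 44]
5: 0x7d (blk 31, set 7) → MISS  vc=[62, 44]
6: 0x7c (blk 31, set 7) → L1-HIT  vc=[62, 44]
7: 0x9f (blk 39, set 7) → MISS  vc=[62, 44, 31]
8: 0x7f (blk 31, set 7) → VC-HIT  vc=[62, 44, 39]
9: 0x7d (blk 31, set 7) → L1-HIT  vc=[62, 44, 39]
10: 0x90 (blk 36, set 4) → L1-HIT  vc=[62, 44, 39]
11: 0x7e (blk 31, set 7) → L1-HIT  vc=[62, 44, 39]
12: 0x30 (blk 12, set 4) → MISS  vc=[44, 39, 36]
13: 0x53 (blk 20, set 4) → MISS  vc=[39, 36, 12]
14: 0x30 (blk 12, set 4) → VC-HIT  vc=[39, 36, 20]

MISSES = 8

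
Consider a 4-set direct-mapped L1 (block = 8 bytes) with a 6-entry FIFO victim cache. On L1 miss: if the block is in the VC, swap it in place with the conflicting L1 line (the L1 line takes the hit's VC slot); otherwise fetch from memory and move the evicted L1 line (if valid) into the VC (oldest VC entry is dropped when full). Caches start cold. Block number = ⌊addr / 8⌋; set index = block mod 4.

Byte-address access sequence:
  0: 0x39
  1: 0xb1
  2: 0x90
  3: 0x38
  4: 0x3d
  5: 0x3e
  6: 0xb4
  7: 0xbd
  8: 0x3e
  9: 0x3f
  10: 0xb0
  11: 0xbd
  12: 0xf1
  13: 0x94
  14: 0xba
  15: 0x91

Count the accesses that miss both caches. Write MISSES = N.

#0 0x39→b7/s3 MISS; vc=[]
#1 0xb1→b22/s2 MISS; vc=[]
#2 0x90→b18/s2 MISS; vc=[22]
#3 0x38→b7/s3 L1-HIT; vc=[22]
#4 0x3d→b7/s3 L1-HIT; vc=[22]
#5 0x3e→b7/s3 L1-HIT; vc=[22]
#6 0xb4→b22/s2 VC-HIT; vc=[18]
#7 0xbd→b23/s3 MISS; vc=[18,7]
#8 0x3e→b7/s3 VC-HIT; vc=[18,23]
#9 0x3f→b7/s3 L1-HIT; vc=[18,23]
#10 0xb0→b22/s2 L1-HIT; vc=[18,23]
#11 0xbd→b23/s3 VC-HIT; vc=[18,7]
#12 0xf1→b30/s2 MISS; vc=[18,7,22]
#13 0x94→b18/s2 VC-HIT; vc=[30,7,22]
#14 0xba→b23/s3 L1-HIT; vc=[30,7,22]
#15 0x91→b18/s2 L1-HIT; vc=[30,7,22]

MISSES = 5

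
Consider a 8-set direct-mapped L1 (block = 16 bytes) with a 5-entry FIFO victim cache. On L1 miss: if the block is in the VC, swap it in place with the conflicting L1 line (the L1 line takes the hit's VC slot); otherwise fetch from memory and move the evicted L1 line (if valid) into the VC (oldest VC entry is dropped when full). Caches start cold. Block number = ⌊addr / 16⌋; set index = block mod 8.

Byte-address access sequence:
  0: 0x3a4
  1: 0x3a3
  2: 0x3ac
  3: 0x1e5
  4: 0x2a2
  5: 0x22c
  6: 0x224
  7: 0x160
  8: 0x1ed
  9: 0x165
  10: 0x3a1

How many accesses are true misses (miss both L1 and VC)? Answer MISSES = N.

  [0] addr=0x3a4 blk=58 s=2: MISS | VC []
  [1] addr=0x3a3 blk=58 s=2: L1-HIT | VC []
  [2] addr=0x3ac blk=58 s=2: L1-HIT | VC []
  [3] addr=0x1e5 blk=30 s=6: MISS | VC []
  [4] addr=0x2a2 blk=42 s=2: MISS | VC [58]
  [5] addr=0x22c blk=34 s=2: MISS | VC [58, 42]
  [6] addr=0x224 blk=34 s=2: L1-HIT | VC [58, 42]
  [7] addr=0x160 blk=22 s=6: MISS | VC [58, 42, 30]
  [8] addr=0x1ed blk=30 s=6: VC-HIT | VC [58, 42, 22]
  [9] addr=0x165 blk=22 s=6: VC-HIT | VC [58, 42, 30]
  [10] addr=0x3a1 blk=58 s=2: VC-HIT | VC [34, 42, 30]

MISSES = 5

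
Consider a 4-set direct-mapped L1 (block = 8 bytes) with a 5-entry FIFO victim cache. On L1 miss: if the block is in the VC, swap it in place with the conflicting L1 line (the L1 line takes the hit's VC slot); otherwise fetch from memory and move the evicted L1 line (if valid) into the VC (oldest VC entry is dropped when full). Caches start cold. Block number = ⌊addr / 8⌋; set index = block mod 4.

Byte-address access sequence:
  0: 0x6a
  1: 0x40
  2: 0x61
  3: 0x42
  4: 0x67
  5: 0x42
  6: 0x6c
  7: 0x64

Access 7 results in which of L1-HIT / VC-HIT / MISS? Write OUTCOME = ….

0: 0x6a (blk 13, set 1) → MISS  vc=[]
1: 0x40 (blk 8, set 0) → MISS  vc=[]
2: 0x61 (blk 12, set 0) → MISS  vc=[8]
3: 0x42 (blk 8, set 0) → VC-HIT  vc=[12]
4: 0x67 (blk 12, set 0) → VC-HIT  vc=[8]
5: 0x42 (blk 8, set 0) → VC-HIT  vc=[12]
6: 0x6c (blk 13, set 1) → L1-HIT  vc=[12]
7: 0x64 (blk 12, set 0) → VC-HIT  vc=[8]

OUTCOME = VC-HIT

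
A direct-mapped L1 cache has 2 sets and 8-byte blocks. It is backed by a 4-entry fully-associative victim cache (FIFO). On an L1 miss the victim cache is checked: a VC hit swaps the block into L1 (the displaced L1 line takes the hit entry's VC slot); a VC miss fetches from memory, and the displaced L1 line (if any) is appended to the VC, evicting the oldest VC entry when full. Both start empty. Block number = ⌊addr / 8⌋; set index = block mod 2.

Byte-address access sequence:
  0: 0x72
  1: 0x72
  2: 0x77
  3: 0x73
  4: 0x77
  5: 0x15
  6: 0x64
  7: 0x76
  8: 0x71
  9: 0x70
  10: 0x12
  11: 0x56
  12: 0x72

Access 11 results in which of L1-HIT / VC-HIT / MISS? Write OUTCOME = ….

OUTCOME = MISS

0: 0x72 (blk 14, set 0) → MISS  vc=[]
1: 0x72 (blk 14, set 0) → L1-HIT  vc=[]
2: 0x77 (blk 14, set 0) → L1-HIT  vc=[]
3: 0x73 (blk 14, set 0) → L1-HIT  vc=[]
4: 0x77 (blk 14, set 0) → L1-HIT  vc=[]
5: 0x15 (blk 2, set 0) → MISS  vc=[14]
6: 0x64 (blk 12, set 0) → MISS  vc=[14, 2]
7: 0x76 (blk 14, set 0) → VC-HIT  vc=[12, 2]
8: 0x71 (blk 14, set 0) → L1-HIT  vc=[12, 2]
9: 0x70 (blk 14, set 0) → L1-HIT  vc=[12, 2]
10: 0x12 (blk 2, set 0) → VC-HIT  vc=[12, 14]
11: 0x56 (blk 10, set 0) → MISS  vc=[12, 14, 2]
12: 0x72 (blk 14, set 0) → VC-HIT  vc=[12, 10, 2]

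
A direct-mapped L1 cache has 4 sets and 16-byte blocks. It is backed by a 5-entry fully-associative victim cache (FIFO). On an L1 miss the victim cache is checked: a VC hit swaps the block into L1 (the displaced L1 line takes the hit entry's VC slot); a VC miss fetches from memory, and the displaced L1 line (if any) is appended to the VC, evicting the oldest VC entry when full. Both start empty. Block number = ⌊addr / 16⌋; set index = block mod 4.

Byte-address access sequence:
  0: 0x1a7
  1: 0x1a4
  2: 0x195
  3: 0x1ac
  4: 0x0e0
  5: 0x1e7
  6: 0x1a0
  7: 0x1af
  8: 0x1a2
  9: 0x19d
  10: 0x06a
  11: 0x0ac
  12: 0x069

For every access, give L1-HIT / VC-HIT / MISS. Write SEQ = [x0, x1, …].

SEQ = [MISS, L1-HIT, MISS, L1-HIT, MISS, MISS, VC-HIT, L1-HIT, L1-HIT, L1-HIT, MISS, MISS, VC-HIT]

  [0] addr=0x1a7 blk=26 s=2: MISS | VC []
  [1] addr=0x1a4 blk=26 s=2: L1-HIT | VC []
  [2] addr=0x195 blk=25 s=1: MISS | VC []
  [3] addr=0x1ac blk=26 s=2: L1-HIT | VC []
  [4] addr=0xe0 blk=14 s=2: MISS | VC [26]
  [5] addr=0x1e7 blk=30 s=2: MISS | VC [26, 14]
  [6] addr=0x1a0 blk=26 s=2: VC-HIT | VC [30, 14]
  [7] addr=0x1af blk=26 s=2: L1-HIT | VC [30, 14]
  [8] addr=0x1a2 blk=26 s=2: L1-HIT | VC [30, 14]
  [9] addr=0x19d blk=25 s=1: L1-HIT | VC [30, 14]
  [10] addr=0x6a blk=6 s=2: MISS | VC [30, 14, 26]
  [11] addr=0xac blk=10 s=2: MISS | VC [30, 14, 26, 6]
  [12] addr=0x69 blk=6 s=2: VC-HIT | VC [30, 14, 26, 10]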